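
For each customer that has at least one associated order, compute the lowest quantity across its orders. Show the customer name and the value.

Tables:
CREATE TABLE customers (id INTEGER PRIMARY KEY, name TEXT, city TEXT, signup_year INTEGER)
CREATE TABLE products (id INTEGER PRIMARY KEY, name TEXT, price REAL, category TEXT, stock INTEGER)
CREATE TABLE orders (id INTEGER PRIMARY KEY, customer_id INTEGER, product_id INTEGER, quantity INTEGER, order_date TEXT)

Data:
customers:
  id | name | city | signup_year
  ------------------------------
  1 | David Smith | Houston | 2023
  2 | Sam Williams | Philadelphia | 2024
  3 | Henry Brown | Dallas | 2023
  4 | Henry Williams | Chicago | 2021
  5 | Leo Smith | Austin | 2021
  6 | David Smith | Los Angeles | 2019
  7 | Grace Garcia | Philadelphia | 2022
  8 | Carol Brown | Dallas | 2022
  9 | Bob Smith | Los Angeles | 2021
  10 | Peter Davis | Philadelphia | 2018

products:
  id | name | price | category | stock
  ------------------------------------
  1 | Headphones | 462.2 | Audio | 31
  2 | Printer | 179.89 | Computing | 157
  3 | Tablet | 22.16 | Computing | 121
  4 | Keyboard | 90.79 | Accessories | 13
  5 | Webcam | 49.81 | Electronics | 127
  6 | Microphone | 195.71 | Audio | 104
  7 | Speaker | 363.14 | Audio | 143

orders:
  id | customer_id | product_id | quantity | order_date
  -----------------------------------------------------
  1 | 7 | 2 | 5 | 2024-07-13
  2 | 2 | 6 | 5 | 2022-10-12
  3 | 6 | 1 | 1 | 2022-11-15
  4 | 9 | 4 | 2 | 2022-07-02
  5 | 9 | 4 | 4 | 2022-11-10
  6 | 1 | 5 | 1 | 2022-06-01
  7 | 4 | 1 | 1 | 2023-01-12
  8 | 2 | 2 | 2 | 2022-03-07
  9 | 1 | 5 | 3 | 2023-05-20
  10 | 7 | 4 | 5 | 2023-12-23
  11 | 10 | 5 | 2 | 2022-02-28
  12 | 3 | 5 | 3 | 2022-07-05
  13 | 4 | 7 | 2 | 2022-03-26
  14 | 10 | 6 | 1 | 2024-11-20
SELECT p.name, MIN(c.quantity) AS min_quantity FROM orders c JOIN customers p ON c.customer_id = p.id GROUP BY p.id, p.name

Execution result:
name | min_quantity
David Smith | 1
Sam Williams | 2
Henry Brown | 3
Henry Williams | 1
David Smith | 1
Grace Garcia | 5
Bob Smith | 2
Peter Davis | 1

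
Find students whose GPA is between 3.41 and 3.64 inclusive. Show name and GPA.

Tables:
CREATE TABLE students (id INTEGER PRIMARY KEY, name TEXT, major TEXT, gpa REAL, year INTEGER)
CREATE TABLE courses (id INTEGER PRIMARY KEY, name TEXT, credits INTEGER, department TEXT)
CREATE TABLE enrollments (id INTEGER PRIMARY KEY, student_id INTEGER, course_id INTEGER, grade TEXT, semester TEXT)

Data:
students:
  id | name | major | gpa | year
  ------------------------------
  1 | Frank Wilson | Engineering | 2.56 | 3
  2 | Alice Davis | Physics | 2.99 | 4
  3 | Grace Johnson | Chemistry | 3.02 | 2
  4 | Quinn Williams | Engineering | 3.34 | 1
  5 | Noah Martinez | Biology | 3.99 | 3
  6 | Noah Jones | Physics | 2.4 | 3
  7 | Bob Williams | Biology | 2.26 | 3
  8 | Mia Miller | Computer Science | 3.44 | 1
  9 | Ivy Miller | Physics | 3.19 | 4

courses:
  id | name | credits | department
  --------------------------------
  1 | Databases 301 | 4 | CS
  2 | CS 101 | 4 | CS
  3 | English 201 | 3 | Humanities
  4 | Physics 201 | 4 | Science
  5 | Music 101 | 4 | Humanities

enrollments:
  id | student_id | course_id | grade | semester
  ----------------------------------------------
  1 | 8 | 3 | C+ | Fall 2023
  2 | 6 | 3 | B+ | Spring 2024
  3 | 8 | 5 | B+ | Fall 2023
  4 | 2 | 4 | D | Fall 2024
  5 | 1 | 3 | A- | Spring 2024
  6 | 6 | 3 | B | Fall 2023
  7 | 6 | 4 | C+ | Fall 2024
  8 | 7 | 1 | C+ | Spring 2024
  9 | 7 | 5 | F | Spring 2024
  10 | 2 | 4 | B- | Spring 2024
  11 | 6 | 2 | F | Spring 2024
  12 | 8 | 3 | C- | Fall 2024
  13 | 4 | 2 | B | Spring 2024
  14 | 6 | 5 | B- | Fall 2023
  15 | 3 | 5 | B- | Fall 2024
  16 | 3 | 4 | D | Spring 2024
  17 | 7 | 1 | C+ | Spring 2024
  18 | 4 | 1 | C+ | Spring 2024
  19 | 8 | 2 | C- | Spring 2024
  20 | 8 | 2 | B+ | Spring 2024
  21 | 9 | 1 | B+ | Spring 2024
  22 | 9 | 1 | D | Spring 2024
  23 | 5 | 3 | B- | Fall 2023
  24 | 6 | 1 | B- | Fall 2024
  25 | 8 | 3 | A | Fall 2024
SELECT name, gpa FROM students WHERE gpa BETWEEN 3.41 AND 3.64

Execution result:
name | gpa
Mia Miller | 3.44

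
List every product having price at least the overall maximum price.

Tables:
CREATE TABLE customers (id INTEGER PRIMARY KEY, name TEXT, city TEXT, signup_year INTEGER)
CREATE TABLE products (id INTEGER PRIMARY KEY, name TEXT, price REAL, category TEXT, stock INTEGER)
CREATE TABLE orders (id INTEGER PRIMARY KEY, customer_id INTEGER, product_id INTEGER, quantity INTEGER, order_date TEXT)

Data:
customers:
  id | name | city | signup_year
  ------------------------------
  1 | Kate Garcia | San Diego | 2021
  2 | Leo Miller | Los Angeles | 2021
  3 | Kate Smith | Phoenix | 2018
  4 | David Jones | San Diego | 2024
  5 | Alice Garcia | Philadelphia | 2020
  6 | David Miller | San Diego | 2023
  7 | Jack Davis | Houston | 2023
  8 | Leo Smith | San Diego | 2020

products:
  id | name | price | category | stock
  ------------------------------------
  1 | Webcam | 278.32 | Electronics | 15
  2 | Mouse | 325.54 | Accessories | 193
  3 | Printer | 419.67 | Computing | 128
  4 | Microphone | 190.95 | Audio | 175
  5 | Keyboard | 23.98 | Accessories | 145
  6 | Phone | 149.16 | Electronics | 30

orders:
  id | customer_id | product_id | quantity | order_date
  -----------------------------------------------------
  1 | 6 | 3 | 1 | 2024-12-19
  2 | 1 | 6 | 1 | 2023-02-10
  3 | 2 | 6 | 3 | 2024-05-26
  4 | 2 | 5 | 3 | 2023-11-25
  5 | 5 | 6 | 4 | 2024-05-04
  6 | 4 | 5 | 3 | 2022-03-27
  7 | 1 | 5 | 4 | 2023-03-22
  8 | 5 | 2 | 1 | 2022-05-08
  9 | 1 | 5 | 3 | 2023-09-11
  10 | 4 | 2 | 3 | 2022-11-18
SELECT name, price FROM products WHERE price >= (SELECT MAX(price) FROM products)

Execution result:
name | price
Printer | 419.67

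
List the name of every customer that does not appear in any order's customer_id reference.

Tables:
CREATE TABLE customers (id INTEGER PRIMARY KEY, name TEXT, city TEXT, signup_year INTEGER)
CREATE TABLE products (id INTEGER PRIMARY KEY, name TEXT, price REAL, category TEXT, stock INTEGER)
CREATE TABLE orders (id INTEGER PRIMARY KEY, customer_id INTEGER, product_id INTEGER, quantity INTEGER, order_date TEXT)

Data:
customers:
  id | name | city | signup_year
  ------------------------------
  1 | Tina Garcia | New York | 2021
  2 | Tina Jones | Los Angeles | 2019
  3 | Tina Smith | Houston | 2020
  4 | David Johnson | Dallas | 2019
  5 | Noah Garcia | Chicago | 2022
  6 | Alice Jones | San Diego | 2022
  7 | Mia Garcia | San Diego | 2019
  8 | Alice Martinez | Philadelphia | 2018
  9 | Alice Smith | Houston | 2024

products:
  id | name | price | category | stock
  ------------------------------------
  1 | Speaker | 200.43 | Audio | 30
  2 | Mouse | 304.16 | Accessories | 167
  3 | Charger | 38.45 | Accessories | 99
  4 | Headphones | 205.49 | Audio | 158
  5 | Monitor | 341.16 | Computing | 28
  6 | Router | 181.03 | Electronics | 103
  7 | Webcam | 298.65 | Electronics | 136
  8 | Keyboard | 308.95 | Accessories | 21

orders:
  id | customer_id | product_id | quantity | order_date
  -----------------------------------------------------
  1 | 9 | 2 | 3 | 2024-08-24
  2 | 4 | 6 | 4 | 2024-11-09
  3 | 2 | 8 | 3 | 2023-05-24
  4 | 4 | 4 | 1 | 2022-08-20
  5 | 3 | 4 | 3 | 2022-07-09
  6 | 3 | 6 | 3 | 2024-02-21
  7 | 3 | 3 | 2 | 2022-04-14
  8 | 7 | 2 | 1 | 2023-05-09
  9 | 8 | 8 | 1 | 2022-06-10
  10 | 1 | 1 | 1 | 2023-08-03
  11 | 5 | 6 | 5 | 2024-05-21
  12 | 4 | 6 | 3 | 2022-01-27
SELECT p.name FROM customers p LEFT JOIN orders c ON c.customer_id = p.id WHERE c.id IS NULL

Execution result:
Alice Jones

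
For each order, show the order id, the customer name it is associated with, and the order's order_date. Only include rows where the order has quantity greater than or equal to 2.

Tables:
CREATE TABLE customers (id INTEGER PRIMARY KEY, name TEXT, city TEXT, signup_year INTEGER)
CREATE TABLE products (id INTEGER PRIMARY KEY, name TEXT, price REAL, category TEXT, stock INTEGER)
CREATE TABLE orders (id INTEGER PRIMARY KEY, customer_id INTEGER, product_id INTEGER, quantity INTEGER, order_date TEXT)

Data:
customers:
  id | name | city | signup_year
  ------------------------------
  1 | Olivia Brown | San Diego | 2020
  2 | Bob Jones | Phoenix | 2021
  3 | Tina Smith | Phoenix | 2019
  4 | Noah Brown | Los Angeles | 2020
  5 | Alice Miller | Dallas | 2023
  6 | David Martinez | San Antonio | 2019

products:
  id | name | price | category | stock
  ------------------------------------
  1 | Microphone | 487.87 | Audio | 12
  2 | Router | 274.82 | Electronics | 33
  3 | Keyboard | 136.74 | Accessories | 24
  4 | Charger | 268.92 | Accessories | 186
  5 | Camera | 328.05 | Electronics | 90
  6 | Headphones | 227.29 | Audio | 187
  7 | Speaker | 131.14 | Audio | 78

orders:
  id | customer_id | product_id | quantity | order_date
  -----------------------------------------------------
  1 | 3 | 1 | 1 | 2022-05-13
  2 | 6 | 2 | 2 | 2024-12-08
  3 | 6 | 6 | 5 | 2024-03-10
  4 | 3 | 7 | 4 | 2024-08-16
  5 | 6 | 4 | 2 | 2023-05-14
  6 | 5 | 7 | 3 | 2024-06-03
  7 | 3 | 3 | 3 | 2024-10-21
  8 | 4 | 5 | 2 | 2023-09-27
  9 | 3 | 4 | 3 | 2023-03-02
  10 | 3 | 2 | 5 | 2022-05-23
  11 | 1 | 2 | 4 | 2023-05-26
SELECT c.id, p.name AS customer, c.order_date FROM orders c JOIN customers p ON c.customer_id = p.id WHERE c.quantity >= 2

Execution result:
id | customer | order_date
2 | David Martinez | 2024-12-08
3 | David Martinez | 2024-03-10
4 | Tina Smith | 2024-08-16
5 | David Martinez | 2023-05-14
6 | Alice Miller | 2024-06-03
7 | Tina Smith | 2024-10-21
8 | Noah Brown | 2023-09-27
9 | Tina Smith | 2023-03-02
10 | Tina Smith | 2022-05-23
11 | Olivia Brown | 2023-05-26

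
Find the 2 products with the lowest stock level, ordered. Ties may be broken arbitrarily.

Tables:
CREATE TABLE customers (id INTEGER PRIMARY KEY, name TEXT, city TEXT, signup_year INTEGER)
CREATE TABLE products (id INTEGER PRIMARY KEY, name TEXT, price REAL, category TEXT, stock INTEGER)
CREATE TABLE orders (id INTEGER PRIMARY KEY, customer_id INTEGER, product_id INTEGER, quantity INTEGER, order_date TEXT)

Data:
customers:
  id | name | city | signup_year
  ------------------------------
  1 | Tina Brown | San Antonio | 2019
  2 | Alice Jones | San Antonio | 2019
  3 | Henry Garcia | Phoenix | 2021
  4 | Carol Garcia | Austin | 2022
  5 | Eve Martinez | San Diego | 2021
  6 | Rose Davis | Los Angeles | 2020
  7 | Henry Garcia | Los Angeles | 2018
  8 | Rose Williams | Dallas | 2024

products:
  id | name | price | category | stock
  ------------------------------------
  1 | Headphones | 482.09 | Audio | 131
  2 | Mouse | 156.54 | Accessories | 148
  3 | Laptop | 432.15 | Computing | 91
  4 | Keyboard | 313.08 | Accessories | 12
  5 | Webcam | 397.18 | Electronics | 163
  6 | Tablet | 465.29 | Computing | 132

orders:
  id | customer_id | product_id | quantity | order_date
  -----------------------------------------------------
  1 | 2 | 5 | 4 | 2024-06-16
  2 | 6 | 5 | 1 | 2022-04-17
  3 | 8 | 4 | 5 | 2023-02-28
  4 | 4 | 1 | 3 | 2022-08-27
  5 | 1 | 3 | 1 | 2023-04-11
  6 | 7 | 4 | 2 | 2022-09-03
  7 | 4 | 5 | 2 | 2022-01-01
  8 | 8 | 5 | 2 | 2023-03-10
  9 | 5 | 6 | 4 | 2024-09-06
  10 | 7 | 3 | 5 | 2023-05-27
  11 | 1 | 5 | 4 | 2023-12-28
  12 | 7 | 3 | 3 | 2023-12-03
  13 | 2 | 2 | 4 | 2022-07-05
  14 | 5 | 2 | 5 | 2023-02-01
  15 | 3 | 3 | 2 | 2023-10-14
SELECT name, stock FROM products ORDER BY stock ASC LIMIT 2

Execution result:
name | stock
Keyboard | 12
Laptop | 91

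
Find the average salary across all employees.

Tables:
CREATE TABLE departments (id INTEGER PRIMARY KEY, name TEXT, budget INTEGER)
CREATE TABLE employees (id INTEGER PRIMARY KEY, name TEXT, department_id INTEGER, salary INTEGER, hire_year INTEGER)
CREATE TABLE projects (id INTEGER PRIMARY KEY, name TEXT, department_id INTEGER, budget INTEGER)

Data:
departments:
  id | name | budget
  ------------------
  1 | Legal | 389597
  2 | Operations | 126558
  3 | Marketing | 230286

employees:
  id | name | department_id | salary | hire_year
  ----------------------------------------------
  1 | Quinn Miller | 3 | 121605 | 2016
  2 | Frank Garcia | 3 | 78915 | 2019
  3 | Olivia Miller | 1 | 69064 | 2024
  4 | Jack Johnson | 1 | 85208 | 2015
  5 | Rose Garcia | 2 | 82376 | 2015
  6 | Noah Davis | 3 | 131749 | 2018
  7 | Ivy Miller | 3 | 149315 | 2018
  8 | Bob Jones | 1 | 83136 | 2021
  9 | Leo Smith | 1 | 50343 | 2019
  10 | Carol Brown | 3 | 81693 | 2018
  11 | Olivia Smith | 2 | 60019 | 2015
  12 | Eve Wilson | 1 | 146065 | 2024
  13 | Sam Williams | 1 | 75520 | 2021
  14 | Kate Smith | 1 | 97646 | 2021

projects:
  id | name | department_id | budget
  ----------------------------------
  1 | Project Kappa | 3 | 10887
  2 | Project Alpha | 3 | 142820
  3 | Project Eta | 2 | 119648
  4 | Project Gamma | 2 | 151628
SELECT AVG(salary) FROM employees

Execution result:
93761.00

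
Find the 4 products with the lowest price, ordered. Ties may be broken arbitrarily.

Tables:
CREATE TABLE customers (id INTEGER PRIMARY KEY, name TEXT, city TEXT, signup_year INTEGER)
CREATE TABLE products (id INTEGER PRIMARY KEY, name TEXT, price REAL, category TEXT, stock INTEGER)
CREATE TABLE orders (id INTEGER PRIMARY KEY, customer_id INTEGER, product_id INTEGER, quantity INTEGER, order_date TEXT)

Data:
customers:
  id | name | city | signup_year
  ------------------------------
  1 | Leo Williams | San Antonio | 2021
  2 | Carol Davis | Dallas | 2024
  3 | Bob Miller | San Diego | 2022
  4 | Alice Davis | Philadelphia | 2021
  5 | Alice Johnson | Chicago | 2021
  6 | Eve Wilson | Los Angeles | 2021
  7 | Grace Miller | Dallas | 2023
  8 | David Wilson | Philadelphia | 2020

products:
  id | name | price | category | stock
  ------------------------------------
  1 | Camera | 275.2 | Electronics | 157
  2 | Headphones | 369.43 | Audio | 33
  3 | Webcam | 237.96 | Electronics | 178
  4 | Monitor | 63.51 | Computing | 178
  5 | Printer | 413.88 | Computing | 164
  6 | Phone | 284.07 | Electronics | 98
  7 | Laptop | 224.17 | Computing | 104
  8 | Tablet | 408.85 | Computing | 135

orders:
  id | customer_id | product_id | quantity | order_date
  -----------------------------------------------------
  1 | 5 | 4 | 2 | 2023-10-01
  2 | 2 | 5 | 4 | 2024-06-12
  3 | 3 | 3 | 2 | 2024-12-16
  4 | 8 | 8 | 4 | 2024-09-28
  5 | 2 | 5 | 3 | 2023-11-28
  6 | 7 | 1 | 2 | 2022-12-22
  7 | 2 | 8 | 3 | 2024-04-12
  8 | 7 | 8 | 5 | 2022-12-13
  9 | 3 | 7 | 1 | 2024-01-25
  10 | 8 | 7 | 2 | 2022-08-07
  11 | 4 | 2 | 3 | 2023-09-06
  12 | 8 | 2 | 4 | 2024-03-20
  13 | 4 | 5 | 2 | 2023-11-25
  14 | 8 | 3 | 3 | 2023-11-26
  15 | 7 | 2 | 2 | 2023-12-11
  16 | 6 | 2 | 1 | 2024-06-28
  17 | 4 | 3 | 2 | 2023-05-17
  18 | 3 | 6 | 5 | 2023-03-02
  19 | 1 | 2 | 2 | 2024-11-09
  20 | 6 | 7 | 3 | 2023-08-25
SELECT name, price FROM products ORDER BY price ASC LIMIT 4

Execution result:
name | price
Monitor | 63.51
Laptop | 224.17
Webcam | 237.96
Camera | 275.20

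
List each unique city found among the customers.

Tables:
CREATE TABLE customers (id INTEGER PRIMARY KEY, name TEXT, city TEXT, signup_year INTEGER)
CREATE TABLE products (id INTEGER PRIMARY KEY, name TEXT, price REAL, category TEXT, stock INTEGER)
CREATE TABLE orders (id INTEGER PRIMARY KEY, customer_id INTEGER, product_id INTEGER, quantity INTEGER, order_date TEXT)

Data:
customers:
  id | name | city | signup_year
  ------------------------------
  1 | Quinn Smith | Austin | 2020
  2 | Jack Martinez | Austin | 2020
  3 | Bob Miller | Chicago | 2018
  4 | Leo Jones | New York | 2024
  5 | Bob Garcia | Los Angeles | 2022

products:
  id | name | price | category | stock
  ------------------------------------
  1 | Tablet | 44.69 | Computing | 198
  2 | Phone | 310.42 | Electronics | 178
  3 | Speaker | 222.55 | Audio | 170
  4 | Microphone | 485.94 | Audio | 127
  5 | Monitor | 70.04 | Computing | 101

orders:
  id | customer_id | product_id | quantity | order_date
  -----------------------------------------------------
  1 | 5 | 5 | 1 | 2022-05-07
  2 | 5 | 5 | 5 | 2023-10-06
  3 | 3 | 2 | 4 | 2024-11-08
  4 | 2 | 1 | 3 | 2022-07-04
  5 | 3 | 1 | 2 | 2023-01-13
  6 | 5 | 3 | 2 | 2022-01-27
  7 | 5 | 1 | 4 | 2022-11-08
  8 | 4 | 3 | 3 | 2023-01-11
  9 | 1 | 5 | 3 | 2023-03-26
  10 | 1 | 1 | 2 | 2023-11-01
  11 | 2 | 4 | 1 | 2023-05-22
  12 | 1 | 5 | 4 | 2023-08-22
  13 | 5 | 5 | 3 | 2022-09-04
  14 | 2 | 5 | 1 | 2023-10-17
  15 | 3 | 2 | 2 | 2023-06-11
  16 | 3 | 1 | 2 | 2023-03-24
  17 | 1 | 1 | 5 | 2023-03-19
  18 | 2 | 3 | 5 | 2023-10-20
SELECT DISTINCT city FROM customers

Execution result:
city
Austin
Chicago
New York
Los Angeles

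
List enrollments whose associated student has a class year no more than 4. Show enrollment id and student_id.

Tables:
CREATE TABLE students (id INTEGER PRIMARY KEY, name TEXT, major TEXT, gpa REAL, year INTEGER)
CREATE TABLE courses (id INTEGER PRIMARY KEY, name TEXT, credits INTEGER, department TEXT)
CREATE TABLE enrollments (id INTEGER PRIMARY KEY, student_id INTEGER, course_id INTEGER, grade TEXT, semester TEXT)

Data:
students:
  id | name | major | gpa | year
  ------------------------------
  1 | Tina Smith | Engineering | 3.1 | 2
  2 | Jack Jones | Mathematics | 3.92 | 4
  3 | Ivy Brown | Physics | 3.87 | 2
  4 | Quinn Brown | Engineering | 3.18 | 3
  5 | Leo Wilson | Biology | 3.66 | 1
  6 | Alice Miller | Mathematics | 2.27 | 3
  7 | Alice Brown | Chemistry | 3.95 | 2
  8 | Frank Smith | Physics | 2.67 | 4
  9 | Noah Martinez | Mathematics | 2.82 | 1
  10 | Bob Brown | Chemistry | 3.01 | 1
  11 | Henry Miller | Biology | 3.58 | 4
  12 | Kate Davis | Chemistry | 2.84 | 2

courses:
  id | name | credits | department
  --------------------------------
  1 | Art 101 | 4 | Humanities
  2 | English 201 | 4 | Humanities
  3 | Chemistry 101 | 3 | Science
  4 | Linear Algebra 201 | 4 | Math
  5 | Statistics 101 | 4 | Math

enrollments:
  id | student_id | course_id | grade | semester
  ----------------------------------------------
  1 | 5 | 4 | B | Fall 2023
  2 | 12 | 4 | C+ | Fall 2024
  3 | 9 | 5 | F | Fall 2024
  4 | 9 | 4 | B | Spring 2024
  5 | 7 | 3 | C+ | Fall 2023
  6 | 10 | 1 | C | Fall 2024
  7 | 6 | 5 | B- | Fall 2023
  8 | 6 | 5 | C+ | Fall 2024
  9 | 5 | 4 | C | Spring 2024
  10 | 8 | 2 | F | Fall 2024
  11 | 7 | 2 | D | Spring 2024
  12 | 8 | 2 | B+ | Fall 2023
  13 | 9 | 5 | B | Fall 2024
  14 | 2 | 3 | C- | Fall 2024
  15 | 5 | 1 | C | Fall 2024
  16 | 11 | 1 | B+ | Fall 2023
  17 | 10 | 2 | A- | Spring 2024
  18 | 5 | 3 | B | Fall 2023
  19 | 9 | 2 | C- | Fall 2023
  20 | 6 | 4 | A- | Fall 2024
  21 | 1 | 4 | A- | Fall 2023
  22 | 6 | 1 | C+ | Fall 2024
SELECT id, student_id FROM enrollments WHERE student_id IN (SELECT id FROM students WHERE year <= 4)

Execution result:
id | student_id
1 | 5
2 | 12
3 | 9
4 | 9
5 | 7
6 | 10
7 | 6
8 | 6
9 | 5
10 | 8
11 | 7
12 | 8
13 | 9
14 | 2
15 | 5
16 | 11
17 | 10
18 | 5
19 | 9
20 | 6
21 | 1
22 | 6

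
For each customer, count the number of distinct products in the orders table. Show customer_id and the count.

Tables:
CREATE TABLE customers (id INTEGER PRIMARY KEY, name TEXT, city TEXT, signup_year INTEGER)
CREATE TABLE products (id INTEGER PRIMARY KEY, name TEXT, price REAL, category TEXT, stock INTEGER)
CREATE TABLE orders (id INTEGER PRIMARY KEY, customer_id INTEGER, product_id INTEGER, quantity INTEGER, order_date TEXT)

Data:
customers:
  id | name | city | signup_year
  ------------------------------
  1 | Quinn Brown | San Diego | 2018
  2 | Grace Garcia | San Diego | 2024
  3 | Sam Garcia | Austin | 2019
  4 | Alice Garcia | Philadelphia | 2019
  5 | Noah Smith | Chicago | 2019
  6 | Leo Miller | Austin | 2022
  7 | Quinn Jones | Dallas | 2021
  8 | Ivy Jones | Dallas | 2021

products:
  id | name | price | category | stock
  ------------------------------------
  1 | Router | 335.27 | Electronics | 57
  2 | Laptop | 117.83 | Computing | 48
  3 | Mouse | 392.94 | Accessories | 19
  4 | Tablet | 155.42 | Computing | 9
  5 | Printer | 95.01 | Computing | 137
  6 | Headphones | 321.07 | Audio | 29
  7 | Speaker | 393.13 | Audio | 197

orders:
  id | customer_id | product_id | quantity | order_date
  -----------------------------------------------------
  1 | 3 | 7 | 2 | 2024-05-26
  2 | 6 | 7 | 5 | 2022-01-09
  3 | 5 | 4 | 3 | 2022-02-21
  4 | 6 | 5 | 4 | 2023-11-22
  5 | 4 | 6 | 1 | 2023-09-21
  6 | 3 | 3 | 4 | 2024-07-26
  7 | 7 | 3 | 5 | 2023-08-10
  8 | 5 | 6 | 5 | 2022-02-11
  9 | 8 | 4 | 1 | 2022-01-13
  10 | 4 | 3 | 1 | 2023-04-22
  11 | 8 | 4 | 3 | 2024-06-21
SELECT customer_id, COUNT(DISTINCT product_id) AS distinct_product_count FROM orders GROUP BY customer_id

Execution result:
customer_id | distinct_product_count
3 | 2
4 | 2
5 | 2
6 | 2
7 | 1
8 | 1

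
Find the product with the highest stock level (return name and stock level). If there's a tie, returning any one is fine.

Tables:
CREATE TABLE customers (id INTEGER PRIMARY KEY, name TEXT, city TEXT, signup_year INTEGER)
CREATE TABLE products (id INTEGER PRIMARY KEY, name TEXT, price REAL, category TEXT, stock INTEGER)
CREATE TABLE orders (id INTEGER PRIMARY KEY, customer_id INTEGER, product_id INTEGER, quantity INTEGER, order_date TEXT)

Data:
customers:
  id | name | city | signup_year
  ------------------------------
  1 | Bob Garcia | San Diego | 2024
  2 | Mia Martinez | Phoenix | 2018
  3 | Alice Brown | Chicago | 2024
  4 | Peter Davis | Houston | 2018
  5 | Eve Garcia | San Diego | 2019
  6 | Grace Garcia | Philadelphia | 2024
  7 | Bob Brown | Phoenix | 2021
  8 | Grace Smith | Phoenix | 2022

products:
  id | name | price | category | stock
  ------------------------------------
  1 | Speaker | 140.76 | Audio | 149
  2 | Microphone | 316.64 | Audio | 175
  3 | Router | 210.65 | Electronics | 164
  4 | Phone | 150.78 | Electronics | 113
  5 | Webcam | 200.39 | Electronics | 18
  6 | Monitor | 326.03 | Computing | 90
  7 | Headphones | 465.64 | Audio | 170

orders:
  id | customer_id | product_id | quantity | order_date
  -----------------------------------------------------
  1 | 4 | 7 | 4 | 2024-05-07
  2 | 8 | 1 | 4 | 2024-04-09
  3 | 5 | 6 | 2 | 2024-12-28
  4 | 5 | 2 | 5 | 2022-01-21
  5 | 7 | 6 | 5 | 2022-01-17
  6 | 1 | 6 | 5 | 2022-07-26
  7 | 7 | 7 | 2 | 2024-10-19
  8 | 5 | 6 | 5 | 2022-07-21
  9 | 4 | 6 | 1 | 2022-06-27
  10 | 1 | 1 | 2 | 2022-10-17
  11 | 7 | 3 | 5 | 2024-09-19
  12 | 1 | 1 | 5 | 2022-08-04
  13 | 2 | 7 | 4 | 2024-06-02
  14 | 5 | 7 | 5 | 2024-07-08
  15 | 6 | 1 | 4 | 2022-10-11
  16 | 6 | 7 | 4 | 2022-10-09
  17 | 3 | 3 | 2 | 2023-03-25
SELECT name, stock FROM products ORDER BY stock DESC LIMIT 1

Execution result:
name | stock
Microphone | 175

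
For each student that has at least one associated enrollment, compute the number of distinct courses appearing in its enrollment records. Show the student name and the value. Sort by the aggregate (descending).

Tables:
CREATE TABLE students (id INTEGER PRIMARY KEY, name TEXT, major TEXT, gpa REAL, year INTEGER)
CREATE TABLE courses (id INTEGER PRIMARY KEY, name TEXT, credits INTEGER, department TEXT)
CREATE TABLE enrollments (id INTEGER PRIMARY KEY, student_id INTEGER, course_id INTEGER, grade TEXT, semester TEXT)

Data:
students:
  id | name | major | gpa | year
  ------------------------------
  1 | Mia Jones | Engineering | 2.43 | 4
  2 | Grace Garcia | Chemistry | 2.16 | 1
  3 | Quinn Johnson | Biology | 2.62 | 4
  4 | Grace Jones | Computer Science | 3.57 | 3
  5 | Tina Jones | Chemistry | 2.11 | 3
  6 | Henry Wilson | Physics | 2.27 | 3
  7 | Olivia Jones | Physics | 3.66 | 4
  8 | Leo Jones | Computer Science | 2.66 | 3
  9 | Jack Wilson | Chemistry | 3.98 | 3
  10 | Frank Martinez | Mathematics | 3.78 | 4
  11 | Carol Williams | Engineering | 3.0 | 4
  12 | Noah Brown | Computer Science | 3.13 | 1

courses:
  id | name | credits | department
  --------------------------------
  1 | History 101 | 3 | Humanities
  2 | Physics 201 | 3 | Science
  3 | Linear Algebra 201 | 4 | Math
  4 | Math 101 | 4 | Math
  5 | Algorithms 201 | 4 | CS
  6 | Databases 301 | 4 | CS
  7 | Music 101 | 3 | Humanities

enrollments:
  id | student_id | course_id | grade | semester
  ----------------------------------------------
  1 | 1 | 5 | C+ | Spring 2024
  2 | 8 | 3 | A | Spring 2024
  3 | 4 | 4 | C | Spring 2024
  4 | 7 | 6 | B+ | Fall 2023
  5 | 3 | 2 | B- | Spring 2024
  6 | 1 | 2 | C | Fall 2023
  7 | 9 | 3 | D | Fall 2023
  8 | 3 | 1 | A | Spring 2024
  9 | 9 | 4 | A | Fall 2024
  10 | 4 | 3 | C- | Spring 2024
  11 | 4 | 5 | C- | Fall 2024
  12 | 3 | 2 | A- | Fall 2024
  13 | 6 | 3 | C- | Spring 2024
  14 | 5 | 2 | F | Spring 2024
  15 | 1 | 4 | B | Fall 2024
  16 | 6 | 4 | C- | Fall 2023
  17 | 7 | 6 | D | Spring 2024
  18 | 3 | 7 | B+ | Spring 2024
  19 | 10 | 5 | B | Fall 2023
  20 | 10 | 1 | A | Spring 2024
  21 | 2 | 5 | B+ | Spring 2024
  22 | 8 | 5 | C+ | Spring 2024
SELECT p.name, COUNT(DISTINCT c.course_id) AS distinct_course_count FROM enrollments c JOIN students p ON c.student_id = p.id GROUP BY p.id, p.name ORDER BY distinct_course_count DESC

Execution result:
name | distinct_course_count
Mia Jones | 3
Quinn Johnson | 3
Grace Jones | 3
Henry Wilson | 2
Leo Jones | 2
Jack Wilson | 2
Frank Martinez | 2
Grace Garcia | 1
Tina Jones | 1
Olivia Jones | 1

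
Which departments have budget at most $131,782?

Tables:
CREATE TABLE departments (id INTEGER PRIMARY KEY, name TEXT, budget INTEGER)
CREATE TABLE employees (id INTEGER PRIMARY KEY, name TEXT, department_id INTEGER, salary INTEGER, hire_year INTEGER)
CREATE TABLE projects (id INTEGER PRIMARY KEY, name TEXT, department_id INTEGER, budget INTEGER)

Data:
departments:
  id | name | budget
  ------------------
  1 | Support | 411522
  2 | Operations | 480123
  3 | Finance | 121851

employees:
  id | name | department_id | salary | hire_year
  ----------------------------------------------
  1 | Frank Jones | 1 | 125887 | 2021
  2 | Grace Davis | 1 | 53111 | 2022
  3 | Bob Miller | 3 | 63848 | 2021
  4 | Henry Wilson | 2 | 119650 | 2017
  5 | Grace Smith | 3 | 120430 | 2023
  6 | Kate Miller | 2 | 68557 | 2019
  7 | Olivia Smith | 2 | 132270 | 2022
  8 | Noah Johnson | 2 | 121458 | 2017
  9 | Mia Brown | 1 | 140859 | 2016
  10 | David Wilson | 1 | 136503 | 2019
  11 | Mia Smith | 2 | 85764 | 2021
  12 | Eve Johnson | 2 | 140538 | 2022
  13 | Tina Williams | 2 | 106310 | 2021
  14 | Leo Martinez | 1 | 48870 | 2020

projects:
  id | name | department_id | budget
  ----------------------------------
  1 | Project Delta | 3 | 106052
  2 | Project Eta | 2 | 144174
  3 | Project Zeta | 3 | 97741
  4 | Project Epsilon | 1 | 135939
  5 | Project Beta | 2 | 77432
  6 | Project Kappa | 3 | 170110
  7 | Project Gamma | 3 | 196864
SELECT name, budget FROM departments WHERE budget <= 131782

Execution result:
name | budget
Finance | 121851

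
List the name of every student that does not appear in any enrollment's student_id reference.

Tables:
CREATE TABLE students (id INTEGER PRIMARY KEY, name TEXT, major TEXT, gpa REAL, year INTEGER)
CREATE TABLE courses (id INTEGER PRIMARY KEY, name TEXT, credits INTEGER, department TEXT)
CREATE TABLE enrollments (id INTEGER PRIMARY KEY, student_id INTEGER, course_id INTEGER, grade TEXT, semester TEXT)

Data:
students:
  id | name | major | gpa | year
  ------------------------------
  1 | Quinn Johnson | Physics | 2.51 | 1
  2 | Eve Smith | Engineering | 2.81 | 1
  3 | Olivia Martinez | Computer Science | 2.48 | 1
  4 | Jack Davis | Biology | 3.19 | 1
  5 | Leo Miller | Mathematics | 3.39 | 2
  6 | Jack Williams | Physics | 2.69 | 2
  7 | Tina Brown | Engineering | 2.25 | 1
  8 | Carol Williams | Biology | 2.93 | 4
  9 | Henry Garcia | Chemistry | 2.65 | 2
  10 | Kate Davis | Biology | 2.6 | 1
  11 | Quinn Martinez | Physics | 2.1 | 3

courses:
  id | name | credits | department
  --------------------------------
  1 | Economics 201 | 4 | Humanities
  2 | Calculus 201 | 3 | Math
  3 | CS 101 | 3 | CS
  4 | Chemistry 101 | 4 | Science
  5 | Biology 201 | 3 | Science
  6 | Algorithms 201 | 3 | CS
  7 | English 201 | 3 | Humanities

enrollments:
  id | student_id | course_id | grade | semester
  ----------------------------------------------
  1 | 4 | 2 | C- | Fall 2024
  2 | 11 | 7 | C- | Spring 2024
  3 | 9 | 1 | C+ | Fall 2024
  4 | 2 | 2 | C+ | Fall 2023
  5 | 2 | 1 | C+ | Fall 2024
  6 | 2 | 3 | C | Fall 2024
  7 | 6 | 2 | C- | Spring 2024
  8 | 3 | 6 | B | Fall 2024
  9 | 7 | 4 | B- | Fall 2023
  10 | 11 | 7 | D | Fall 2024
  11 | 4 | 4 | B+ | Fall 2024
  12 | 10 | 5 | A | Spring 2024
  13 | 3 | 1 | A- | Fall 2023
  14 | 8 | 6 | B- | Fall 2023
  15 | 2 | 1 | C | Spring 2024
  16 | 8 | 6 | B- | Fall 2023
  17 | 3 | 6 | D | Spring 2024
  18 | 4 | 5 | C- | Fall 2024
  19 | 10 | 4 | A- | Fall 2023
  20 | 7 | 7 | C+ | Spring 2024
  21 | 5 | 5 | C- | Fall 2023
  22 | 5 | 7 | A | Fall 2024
SELECT p.name FROM students p LEFT JOIN enrollments c ON c.student_id = p.id WHERE c.id IS NULL

Execution result:
Quinn Johnson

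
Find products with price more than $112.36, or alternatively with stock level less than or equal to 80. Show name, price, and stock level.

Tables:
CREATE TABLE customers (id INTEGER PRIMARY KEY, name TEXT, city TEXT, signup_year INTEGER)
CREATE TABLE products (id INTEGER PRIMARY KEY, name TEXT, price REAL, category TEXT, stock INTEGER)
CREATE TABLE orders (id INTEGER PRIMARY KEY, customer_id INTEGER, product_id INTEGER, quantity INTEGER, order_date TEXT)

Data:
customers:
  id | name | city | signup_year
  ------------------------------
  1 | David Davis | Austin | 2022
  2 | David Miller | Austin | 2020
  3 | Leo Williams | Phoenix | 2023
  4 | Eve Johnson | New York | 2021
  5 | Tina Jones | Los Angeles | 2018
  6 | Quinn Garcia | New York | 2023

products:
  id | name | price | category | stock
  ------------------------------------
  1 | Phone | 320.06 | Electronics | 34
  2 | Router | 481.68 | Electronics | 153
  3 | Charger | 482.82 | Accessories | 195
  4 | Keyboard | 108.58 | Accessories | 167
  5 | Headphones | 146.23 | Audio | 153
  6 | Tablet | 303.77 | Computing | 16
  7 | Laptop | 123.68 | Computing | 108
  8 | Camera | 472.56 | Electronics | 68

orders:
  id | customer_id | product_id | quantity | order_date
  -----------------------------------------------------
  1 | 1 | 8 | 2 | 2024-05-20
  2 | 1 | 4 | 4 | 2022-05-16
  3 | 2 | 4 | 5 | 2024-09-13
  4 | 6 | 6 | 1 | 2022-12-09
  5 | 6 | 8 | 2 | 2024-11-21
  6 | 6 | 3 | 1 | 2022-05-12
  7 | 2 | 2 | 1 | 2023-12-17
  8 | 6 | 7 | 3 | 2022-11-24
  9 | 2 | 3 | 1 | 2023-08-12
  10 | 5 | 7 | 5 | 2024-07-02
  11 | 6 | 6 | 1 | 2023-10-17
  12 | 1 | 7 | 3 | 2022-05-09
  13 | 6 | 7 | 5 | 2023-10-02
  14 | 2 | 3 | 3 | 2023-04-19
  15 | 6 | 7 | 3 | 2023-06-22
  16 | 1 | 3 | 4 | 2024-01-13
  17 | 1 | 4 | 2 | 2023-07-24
SELECT name, price, stock FROM products WHERE price > 112.36 OR stock <= 80

Execution result:
name | price | stock
Phone | 320.06 | 34
Router | 481.68 | 153
Charger | 482.82 | 195
Headphones | 146.23 | 153
Tablet | 303.77 | 16
Laptop | 123.68 | 108
Camera | 472.56 | 68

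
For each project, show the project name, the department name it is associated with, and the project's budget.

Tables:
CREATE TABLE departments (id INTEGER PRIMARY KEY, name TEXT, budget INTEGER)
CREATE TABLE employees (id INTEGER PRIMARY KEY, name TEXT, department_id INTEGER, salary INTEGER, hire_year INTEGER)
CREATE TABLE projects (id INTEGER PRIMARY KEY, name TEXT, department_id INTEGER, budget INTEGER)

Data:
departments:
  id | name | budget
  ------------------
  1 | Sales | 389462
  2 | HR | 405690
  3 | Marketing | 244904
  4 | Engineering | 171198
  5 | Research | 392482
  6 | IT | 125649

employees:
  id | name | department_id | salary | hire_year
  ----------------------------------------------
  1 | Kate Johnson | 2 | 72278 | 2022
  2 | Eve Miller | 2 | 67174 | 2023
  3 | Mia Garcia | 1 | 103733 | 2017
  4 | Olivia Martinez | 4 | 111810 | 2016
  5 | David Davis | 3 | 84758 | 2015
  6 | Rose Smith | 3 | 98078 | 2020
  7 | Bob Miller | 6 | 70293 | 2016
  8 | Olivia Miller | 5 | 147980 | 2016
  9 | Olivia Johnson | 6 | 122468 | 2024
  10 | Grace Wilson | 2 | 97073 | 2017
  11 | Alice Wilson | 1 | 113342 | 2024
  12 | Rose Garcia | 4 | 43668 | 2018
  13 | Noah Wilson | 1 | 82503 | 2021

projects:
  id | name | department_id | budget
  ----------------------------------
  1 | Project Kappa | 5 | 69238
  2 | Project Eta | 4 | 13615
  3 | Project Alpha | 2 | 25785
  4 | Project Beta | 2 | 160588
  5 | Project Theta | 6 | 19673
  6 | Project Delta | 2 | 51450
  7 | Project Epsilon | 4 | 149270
SELECT c.name, p.name AS department, c.budget FROM projects c JOIN departments p ON c.department_id = p.id

Execution result:
name | department | budget
Project Kappa | Research | 69238
Project Eta | Engineering | 13615
Project Alpha | HR | 25785
Project Beta | HR | 160588
Project Theta | IT | 19673
Project Delta | HR | 51450
Project Epsilon | Engineering | 149270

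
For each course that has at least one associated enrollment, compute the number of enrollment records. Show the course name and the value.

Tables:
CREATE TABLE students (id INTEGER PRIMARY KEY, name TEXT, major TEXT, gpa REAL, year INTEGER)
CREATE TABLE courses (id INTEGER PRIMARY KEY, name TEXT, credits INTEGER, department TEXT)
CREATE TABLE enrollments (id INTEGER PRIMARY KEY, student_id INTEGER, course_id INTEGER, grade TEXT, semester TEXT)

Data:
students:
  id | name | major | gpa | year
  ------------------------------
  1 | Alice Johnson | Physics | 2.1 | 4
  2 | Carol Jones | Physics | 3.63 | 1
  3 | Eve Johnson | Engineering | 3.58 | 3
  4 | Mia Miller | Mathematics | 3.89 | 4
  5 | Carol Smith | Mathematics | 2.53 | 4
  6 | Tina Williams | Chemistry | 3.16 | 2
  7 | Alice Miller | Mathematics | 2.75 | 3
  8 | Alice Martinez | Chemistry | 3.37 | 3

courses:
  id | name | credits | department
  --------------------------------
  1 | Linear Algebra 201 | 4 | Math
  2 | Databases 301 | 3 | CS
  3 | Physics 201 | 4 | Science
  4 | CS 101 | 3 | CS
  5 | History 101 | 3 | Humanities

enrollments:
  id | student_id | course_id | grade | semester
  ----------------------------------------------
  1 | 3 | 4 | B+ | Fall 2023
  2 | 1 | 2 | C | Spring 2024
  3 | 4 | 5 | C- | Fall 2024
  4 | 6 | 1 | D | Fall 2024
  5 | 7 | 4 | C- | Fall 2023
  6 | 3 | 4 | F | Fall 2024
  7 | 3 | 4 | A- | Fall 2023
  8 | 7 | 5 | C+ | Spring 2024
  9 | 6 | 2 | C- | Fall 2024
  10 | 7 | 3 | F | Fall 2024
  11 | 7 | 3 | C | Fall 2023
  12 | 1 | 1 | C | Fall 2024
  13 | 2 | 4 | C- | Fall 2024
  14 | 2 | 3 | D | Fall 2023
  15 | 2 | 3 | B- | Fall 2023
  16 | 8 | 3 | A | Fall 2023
SELECT p.name, COUNT(*) AS n FROM enrollments c JOIN courses p ON c.course_id = p.id GROUP BY p.id, p.name

Execution result:
name | n
Linear Algebra 201 | 2
Databases 301 | 2
Physics 201 | 5
CS 101 | 5
History 101 | 2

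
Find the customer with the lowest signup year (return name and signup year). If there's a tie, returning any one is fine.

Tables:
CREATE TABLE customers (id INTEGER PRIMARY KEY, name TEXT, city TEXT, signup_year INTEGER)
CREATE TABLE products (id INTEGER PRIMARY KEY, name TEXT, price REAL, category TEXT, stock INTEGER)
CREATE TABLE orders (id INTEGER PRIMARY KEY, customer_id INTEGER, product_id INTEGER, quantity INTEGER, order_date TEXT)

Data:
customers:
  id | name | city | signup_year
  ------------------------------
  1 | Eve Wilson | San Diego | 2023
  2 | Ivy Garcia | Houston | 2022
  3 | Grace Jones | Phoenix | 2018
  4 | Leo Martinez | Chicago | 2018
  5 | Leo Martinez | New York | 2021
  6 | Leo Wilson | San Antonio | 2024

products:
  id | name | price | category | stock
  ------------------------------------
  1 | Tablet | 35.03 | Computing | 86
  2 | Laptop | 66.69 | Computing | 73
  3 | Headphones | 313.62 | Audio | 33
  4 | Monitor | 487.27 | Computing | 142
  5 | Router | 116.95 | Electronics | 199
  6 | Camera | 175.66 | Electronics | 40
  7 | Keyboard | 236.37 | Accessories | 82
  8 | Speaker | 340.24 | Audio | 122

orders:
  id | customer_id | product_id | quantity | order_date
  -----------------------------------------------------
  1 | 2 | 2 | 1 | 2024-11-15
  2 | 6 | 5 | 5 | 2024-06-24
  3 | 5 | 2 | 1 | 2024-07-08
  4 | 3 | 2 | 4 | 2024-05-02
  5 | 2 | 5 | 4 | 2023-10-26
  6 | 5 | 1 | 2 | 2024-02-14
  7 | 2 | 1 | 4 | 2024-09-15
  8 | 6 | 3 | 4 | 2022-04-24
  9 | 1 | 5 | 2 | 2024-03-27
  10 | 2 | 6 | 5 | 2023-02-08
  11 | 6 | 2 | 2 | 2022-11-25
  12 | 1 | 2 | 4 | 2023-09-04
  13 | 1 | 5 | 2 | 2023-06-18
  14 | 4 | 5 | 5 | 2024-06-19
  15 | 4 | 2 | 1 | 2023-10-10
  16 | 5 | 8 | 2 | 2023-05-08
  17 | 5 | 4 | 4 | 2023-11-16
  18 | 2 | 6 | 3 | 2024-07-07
SELECT name, signup_year FROM customers ORDER BY signup_year ASC LIMIT 1

Execution result:
name | signup_year
Grace Jones | 2018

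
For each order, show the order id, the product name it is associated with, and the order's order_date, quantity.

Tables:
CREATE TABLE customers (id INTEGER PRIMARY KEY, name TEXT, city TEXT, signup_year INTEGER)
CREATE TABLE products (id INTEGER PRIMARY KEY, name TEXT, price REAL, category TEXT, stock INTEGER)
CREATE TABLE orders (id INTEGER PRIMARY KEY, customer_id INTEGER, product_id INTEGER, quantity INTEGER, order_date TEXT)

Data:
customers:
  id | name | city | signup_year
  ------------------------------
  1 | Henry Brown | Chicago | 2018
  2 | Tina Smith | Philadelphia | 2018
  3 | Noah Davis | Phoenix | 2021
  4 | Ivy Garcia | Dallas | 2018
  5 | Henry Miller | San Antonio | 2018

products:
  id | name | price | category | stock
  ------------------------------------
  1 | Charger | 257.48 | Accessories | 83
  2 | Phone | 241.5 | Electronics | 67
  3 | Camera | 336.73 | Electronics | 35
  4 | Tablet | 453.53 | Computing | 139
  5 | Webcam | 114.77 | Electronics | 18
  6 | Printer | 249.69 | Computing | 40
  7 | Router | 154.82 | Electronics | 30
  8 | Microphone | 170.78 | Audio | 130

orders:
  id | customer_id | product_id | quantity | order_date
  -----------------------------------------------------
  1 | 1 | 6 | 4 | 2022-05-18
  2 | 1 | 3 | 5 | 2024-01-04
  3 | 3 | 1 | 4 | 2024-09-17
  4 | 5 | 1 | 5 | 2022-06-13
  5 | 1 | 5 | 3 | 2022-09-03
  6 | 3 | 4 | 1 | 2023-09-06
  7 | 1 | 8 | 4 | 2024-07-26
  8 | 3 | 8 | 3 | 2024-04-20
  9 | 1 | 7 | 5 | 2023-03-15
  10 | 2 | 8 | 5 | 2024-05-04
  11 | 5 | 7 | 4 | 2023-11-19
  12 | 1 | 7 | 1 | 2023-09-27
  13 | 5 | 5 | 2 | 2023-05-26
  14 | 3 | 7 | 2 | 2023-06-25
SELECT c.id, p.name AS product, c.order_date, c.quantity FROM orders c JOIN products p ON c.product_id = p.id

Execution result:
id | product | order_date | quantity
1 | Printer | 2022-05-18 | 4
2 | Camera | 2024-01-04 | 5
3 | Charger | 2024-09-17 | 4
4 | Charger | 2022-06-13 | 5
5 | Webcam | 2022-09-03 | 3
6 | Tablet | 2023-09-06 | 1
7 | Microphone | 2024-07-26 | 4
8 | Microphone | 2024-04-20 | 3
9 | Router | 2023-03-15 | 5
10 | Microphone | 2024-05-04 | 5
11 | Router | 2023-11-19 | 4
12 | Router | 2023-09-27 | 1
13 | Webcam | 2023-05-26 | 2
14 | Router | 2023-06-25 | 2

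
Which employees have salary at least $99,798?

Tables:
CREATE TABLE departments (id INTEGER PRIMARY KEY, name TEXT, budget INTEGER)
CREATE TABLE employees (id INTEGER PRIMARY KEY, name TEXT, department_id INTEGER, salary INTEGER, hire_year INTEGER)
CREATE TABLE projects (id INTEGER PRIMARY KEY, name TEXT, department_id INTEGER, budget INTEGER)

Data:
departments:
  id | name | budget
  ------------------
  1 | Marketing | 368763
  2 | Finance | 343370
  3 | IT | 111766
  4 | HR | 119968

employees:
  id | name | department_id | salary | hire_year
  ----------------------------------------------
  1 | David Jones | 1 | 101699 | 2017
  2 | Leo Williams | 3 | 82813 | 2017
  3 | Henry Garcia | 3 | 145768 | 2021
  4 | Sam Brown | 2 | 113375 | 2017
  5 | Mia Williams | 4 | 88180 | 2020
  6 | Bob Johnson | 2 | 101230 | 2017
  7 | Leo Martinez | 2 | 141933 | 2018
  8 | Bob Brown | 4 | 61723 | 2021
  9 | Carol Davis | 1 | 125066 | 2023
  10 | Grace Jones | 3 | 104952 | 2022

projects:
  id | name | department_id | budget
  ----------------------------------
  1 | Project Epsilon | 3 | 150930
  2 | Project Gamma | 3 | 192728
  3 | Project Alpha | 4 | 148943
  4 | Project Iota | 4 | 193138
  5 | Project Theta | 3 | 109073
SELECT name, salary FROM employees WHERE salary >= 99798

Execution result:
name | salary
David Jones | 101699
Henry Garcia | 145768
Sam Brown | 113375
Bob Johnson | 101230
Leo Martinez | 141933
Carol Davis | 125066
Grace Jones | 104952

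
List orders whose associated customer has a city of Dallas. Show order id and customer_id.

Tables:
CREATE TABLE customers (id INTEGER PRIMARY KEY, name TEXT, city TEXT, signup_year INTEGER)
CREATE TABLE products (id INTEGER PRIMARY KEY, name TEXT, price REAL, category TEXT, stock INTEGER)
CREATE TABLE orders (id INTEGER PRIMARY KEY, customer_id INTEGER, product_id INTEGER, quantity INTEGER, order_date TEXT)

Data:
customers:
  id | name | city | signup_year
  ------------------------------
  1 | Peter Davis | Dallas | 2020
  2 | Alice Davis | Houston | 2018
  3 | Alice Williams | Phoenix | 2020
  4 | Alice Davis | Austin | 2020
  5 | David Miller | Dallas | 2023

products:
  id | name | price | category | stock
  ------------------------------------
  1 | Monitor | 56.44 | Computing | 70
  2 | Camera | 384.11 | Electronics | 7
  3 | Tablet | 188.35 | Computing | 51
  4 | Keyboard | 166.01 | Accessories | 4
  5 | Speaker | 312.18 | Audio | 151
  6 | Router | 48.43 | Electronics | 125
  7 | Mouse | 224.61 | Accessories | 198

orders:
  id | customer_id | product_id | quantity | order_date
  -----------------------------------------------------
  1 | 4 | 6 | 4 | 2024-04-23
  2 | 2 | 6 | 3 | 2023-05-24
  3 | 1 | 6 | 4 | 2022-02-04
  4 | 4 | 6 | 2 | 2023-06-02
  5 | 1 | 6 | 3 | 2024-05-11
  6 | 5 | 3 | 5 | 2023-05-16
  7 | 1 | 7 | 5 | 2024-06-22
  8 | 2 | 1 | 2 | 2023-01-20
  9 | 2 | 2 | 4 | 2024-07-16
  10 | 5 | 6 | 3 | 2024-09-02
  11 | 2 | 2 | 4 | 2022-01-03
SELECT id, customer_id FROM orders WHERE customer_id IN (SELECT id FROM customers WHERE city = 'Dallas')

Execution result:
id | customer_id
3 | 1
5 | 1
6 | 5
7 | 1
10 | 5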